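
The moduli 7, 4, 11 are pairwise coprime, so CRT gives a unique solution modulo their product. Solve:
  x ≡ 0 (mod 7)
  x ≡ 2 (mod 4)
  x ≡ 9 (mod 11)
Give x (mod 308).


Moduli 7, 4, 11 are pairwise coprime; by CRT there is a unique solution modulo M = 7 · 4 · 11 = 308.
Solve pairwise, accumulating the modulus:
  Start with x ≡ 0 (mod 7).
  Combine with x ≡ 2 (mod 4): since gcd(7, 4) = 1, we get a unique residue mod 28.
    Write x = 0 + 7·t and substitute into x ≡ 2 (mod 4): 7·t ≡ 2 − 0 = 2 (mod 4).
    Reduce coefficients mod 4: 3·t ≡ 2 (mod 4).
    The inverse of 3 mod 4 is 3 (since 3·3 = 9 = 2·4 + 1), so t ≡ 3·2 = 6 ≡ 2 (mod 4).
    Then x = 0 + 7·2 = 14, valid modulo lcm(7, 4) = 28: x ≡ 14 (mod 28).
  Combine with x ≡ 9 (mod 11): since gcd(28, 11) = 1, we get a unique residue mod 308.
    Write x = 14 + 28·t and substitute into x ≡ 9 (mod 11): 28·t ≡ 9 − 14 = -5 (mod 11).
    Reduce coefficients mod 11: 6·t ≡ 6 (mod 11).
    The inverse of 6 mod 11 is 2 (since 6·2 = 12 = 1·11 + 1), so t ≡ 2·6 = 12 ≡ 1 (mod 11).
    Then x = 14 + 28·1 = 42, valid modulo lcm(28, 11) = 308: x ≡ 42 (mod 308).
Verify: 42 mod 7 = 0 ✓, 42 mod 4 = 2 ✓, 42 mod 11 = 9 ✓.

x ≡ 42 (mod 308).


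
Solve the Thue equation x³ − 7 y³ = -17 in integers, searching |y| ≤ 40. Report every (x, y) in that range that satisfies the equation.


The equation is x³ - 7y³ = -17. For fixed y, x³ = 7·y³ − 17, so a solution requires the RHS to be a perfect cube.
Strategy: iterate y from -40 to 40, compute RHS = 7·y³ − 17, and check whether it is a (positive or negative) perfect cube.
Check small values of y:
  y = 0: RHS = -17 is not a perfect cube.
  y = 1: RHS = -10 is not a perfect cube.
  y = -1: RHS = -24 is not a perfect cube.
  y = 2: RHS = 39 is not a perfect cube.
  y = -2: RHS = -73 is not a perfect cube.
  y = 3: RHS = 172 is not a perfect cube.
  y = -3: RHS = -206 is not a perfect cube.
Continuing the search up to |y| = 40 finds no solutions either.
No (x, y) in the scanned range satisfies the equation.

No integer solutions with |y| ≤ 40.


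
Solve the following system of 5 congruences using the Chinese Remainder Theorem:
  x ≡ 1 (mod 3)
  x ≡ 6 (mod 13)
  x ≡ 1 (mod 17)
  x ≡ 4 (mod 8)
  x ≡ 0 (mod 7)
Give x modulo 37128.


Product of moduli M = 3 · 13 · 17 · 8 · 7 = 37128.
Merge one congruence at a time:
  Start: x ≡ 1 (mod 3).
  Combine with x ≡ 6 (mod 13); new modulus lcm = 39.
    Write x = 1 + 3·t and substitute into x ≡ 6 (mod 13): 3·t ≡ 6 − 1 = 5 (mod 13).
    The inverse of 3 mod 13 is 9 (since 3·9 = 27 = 2·13 + 1), so t ≡ 9·5 = 45 ≡ 6 (mod 13).
    Then x = 1 + 3·6 = 19, valid modulo lcm(3, 13) = 39: x ≡ 19 (mod 39).
  Combine with x ≡ 1 (mod 17); new modulus lcm = 663.
    Write x = 19 + 39·t and substitute into x ≡ 1 (mod 17): 39·t ≡ 1 − 19 = -18 (mod 17).
    Reduce coefficients mod 17: 5·t ≡ 16 (mod 17).
    The inverse of 5 mod 17 is 7 (since 5·7 = 35 = 2·17 + 1), so t ≡ 7·16 = 112 ≡ 10 (mod 17).
    Then x = 19 + 39·10 = 409, valid modulo lcm(39, 17) = 663: x ≡ 409 (mod 663).
  Combine with x ≡ 4 (mod 8); new modulus lcm = 5304.
    Write x = 409 + 663·t and substitute into x ≡ 4 (mod 8): 663·t ≡ 4 − 409 = -405 (mod 8).
    Reduce coefficients mod 8: 7·t ≡ 3 (mod 8).
    The inverse of 7 mod 8 is 7 (since 7·7 = 49 = 6·8 + 1), so t ≡ 7·3 = 21 ≡ 5 (mod 8).
    Then x = 409 + 663·5 = 3724, valid modulo lcm(663, 8) = 5304: x ≡ 3724 (mod 5304).
  Combine with x ≡ 0 (mod 7); new modulus lcm = 37128.
    Write x = 3724 + 5304·t and substitute into x ≡ 0 (mod 7): 5304·t ≡ 0 − 3724 = -3724 (mod 7).
    Reduce coefficients mod 7: 5·t ≡ 0 (mod 7).
    The inverse of 5 mod 7 is 3 (since 5·3 = 15 = 2·7 + 1), so t ≡ 3·0 = 0 ≡ 0 (mod 7).
    Then x = 3724 + 5304·0 = 3724, valid modulo lcm(5304, 7) = 37128: x ≡ 3724 (mod 37128).
Verify against each original: 3724 mod 3 = 1, 3724 mod 13 = 6, 3724 mod 17 = 1, 3724 mod 8 = 4, 3724 mod 7 = 0.

x ≡ 3724 (mod 37128).


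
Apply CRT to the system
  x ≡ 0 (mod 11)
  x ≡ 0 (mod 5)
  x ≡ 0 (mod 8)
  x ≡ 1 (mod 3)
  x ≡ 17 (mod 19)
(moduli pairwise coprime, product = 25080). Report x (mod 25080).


Product of moduli M = 11 · 5 · 8 · 3 · 19 = 25080.
Merge one congruence at a time:
  Start: x ≡ 0 (mod 11).
  Combine with x ≡ 0 (mod 5); new modulus lcm = 55.
    Write x = 0 + 11·t and substitute into x ≡ 0 (mod 5): 11·t ≡ 0 − 0 = 0 (mod 5).
    Reduce coefficients mod 5: 1·t ≡ 0 (mod 5).
    So t ≡ 0 (mod 5).
    Then x = 0 + 11·0 = 0, valid modulo lcm(11, 5) = 55: x ≡ 0 (mod 55).
  Combine with x ≡ 0 (mod 8); new modulus lcm = 440.
    Write x = 0 + 55·t and substitute into x ≡ 0 (mod 8): 55·t ≡ 0 − 0 = 0 (mod 8).
    Reduce coefficients mod 8: 7·t ≡ 0 (mod 8).
    The inverse of 7 mod 8 is 7 (since 7·7 = 49 = 6·8 + 1), so t ≡ 7·0 = 0 ≡ 0 (mod 8).
    Then x = 0 + 55·0 = 0, valid modulo lcm(55, 8) = 440: x ≡ 0 (mod 440).
  Combine with x ≡ 1 (mod 3); new modulus lcm = 1320.
    Write x = 0 + 440·t and substitute into x ≡ 1 (mod 3): 440·t ≡ 1 − 0 = 1 (mod 3).
    Reduce coefficients mod 3: 2·t ≡ 1 (mod 3).
    The inverse of 2 mod 3 is 2 (since 2·2 = 4 = 1·3 + 1), so t ≡ 2·1 = 2 ≡ 2 (mod 3).
    Then x = 0 + 440·2 = 880, valid modulo lcm(440, 3) = 1320: x ≡ 880 (mod 1320).
  Combine with x ≡ 17 (mod 19); new modulus lcm = 25080.
    Write x = 880 + 1320·t and substitute into x ≡ 17 (mod 19): 1320·t ≡ 17 − 880 = -863 (mod 19).
    Reduce coefficients mod 19: 9·t ≡ 11 (mod 19).
    The inverse of 9 mod 19 is 17 (since 9·17 = 153 = 8·19 + 1), so t ≡ 17·11 = 187 ≡ 16 (mod 19).
    Then x = 880 + 1320·16 = 22000, valid modulo lcm(1320, 19) = 25080: x ≡ 22000 (mod 25080).
Verify against each original: 22000 mod 11 = 0, 22000 mod 5 = 0, 22000 mod 8 = 0, 22000 mod 3 = 1, 22000 mod 19 = 17.

x ≡ 22000 (mod 25080).


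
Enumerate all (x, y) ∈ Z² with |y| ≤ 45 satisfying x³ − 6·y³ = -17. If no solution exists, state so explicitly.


The equation is x³ - 6y³ = -17. For fixed y, x³ = 6·y³ − 17, so a solution requires the RHS to be a perfect cube.
Strategy: iterate y from -45 to 45, compute RHS = 6·y³ − 17, and check whether it is a (positive or negative) perfect cube.
Check small values of y:
  y = 0: RHS = -17 is not a perfect cube.
  y = 1: RHS = -11 is not a perfect cube.
  y = -1: RHS = -23 is not a perfect cube.
  y = 2: RHS = 31 is not a perfect cube.
  y = -2: RHS = -65 is not a perfect cube.
  y = 3: RHS = 145 is not a perfect cube.
  y = -3: RHS = -179 is not a perfect cube.
Continuing the search up to |y| = 45 finds no solutions either.
No (x, y) in the scanned range satisfies the equation.

No integer solutions with |y| ≤ 45.


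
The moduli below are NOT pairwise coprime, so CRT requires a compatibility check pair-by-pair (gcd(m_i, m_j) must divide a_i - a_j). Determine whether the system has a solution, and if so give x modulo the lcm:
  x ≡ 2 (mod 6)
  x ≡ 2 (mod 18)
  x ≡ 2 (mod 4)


Moduli 6, 18, 4 are not pairwise coprime, so CRT works modulo lcm(m_i) when all pairwise compatibility conditions hold.
Pairwise compatibility: gcd(m_i, m_j) must divide a_i - a_j for every pair.
Merge one congruence at a time:
  Start: x ≡ 2 (mod 6).
  Combine with x ≡ 2 (mod 18): gcd(6, 18) = 6; 2 - 2 = 0, which IS divisible by 6, so compatible.
    Write x = 2 + 6·t and substitute into x ≡ 2 (mod 18): 6·t ≡ 2 − 2 = 0 (mod 18).
    Divide the congruence (and modulus) by g = 6: 1·t ≡ 0 (mod 3).
    So t ≡ 0 (mod 3).
    Then x = 2 + 6·0 = 2, valid modulo lcm(6, 18) = 18: x ≡ 2 (mod 18).
  Combine with x ≡ 2 (mod 4): gcd(18, 4) = 2; 2 - 2 = 0, which IS divisible by 2, so compatible.
    Write x = 2 + 18·t and substitute into x ≡ 2 (mod 4): 18·t ≡ 2 − 2 = 0 (mod 4).
    Divide the congruence (and modulus) by g = 2: 9·t ≡ 0 (mod 2).
    Reduce coefficients mod 2: 1·t ≡ 0 (mod 2).
    So t ≡ 0 (mod 2).
    Then x = 2 + 18·0 = 2, valid modulo lcm(18, 4) = 36: x ≡ 2 (mod 36).
Verify: 2 mod 6 = 2, 2 mod 18 = 2, 2 mod 4 = 2.

x ≡ 2 (mod 36).


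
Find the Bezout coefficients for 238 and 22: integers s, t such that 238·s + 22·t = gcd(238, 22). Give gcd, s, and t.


Euclidean algorithm on (238, 22) — divide until remainder is 0:
  238 = 10 · 22 + 18
  22 = 1 · 18 + 4
  18 = 4 · 4 + 2
  4 = 2 · 2 + 0
gcd(238, 22) = 2.
Track Bezout coefficients alongside the remainders: start with r₀ = 238 = a·1 + b·0 (s = 1, t = 0) and r₁ = 22 = a·0 + b·1 (s = 0, t = 1); each new remainder r_{k+1} = r_{k-1} − q_k·r_k inherits s_{k+1} = s_{k-1} − q_k·s_k, t_{k+1} = t_{k-1} − q_k·t_k, so r_k = a·s_k + b·t_k at every step:
  q = 10: r = 18, s = 1 − 10·0 = 1, t = 0 − 10·1 = -10  (check: 238·1 + 22·(-10) = 18)
  q = 1: r = 4, s = 0 − 1·1 = -1, t = 1 − 1·(-10) = 11  (check: 238·(-1) + 22·11 = 4)
  q = 4: r = 2, s = 1 − 4·(-1) = 5, t = -10 − 4·11 = -54  (check: 238·5 + 22·(-54) = 2)
The row with r = 2 (the gcd) gives the Bezout coefficients s = 5, t = -54.
Result: 238 · (5) + 22 · (-54) = 2.

gcd(238, 22) = 2; s = 5, t = -54 (check: 238·5 + 22·(-54) = 2).


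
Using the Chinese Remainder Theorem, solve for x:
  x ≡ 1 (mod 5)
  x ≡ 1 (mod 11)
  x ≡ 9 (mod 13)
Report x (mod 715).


Moduli 5, 11, 13 are pairwise coprime; by CRT there is a unique solution modulo M = 5 · 11 · 13 = 715.
Solve pairwise, accumulating the modulus:
  Start with x ≡ 1 (mod 5).
  Combine with x ≡ 1 (mod 11): since gcd(5, 11) = 1, we get a unique residue mod 55.
    Write x = 1 + 5·t and substitute into x ≡ 1 (mod 11): 5·t ≡ 1 − 1 = 0 (mod 11).
    The inverse of 5 mod 11 is 9 (since 5·9 = 45 = 4·11 + 1), so t ≡ 9·0 = 0 ≡ 0 (mod 11).
    Then x = 1 + 5·0 = 1, valid modulo lcm(5, 11) = 55: x ≡ 1 (mod 55).
  Combine with x ≡ 9 (mod 13): since gcd(55, 13) = 1, we get a unique residue mod 715.
    Write x = 1 + 55·t and substitute into x ≡ 9 (mod 13): 55·t ≡ 9 − 1 = 8 (mod 13).
    Reduce coefficients mod 13: 3·t ≡ 8 (mod 13).
    The inverse of 3 mod 13 is 9 (since 3·9 = 27 = 2·13 + 1), so t ≡ 9·8 = 72 ≡ 7 (mod 13).
    Then x = 1 + 55·7 = 386, valid modulo lcm(55, 13) = 715: x ≡ 386 (mod 715).
Verify: 386 mod 5 = 1 ✓, 386 mod 11 = 1 ✓, 386 mod 13 = 9 ✓.

x ≡ 386 (mod 715).


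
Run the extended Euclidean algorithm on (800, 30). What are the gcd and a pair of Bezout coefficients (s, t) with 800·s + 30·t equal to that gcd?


Euclidean algorithm on (800, 30) — divide until remainder is 0:
  800 = 26 · 30 + 20
  30 = 1 · 20 + 10
  20 = 2 · 10 + 0
gcd(800, 30) = 10.
Track Bezout coefficients alongside the remainders: start with r₀ = 800 = a·1 + b·0 (s = 1, t = 0) and r₁ = 30 = a·0 + b·1 (s = 0, t = 1); each new remainder r_{k+1} = r_{k-1} − q_k·r_k inherits s_{k+1} = s_{k-1} − q_k·s_k, t_{k+1} = t_{k-1} − q_k·t_k, so r_k = a·s_k + b·t_k at every step:
  q = 26: r = 20, s = 1 − 26·0 = 1, t = 0 − 26·1 = -26  (check: 800·1 + 30·(-26) = 20)
  q = 1: r = 10, s = 0 − 1·1 = -1, t = 1 − 1·(-26) = 27  (check: 800·(-1) + 30·27 = 10)
The row with r = 10 (the gcd) gives the Bezout coefficients s = -1, t = 27.
Result: 800 · (-1) + 30 · (27) = 10.

gcd(800, 30) = 10; s = -1, t = 27 (check: 800·(-1) + 30·27 = 10).


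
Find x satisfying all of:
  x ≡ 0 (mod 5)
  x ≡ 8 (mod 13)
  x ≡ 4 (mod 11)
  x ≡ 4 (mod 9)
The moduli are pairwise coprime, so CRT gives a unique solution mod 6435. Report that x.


Product of moduli M = 5 · 13 · 11 · 9 = 6435.
Merge one congruence at a time:
  Start: x ≡ 0 (mod 5).
  Combine with x ≡ 8 (mod 13); new modulus lcm = 65.
    Write x = 0 + 5·t and substitute into x ≡ 8 (mod 13): 5·t ≡ 8 − 0 = 8 (mod 13).
    The inverse of 5 mod 13 is 8 (since 5·8 = 40 = 3·13 + 1), so t ≡ 8·8 = 64 ≡ 12 (mod 13).
    Then x = 0 + 5·12 = 60, valid modulo lcm(5, 13) = 65: x ≡ 60 (mod 65).
  Combine with x ≡ 4 (mod 11); new modulus lcm = 715.
    Write x = 60 + 65·t and substitute into x ≡ 4 (mod 11): 65·t ≡ 4 − 60 = -56 (mod 11).
    Reduce coefficients mod 11: 10·t ≡ 10 (mod 11).
    The inverse of 10 mod 11 is 10 (since 10·10 = 100 = 9·11 + 1), so t ≡ 10·10 = 100 ≡ 1 (mod 11).
    Then x = 60 + 65·1 = 125, valid modulo lcm(65, 11) = 715: x ≡ 125 (mod 715).
  Combine with x ≡ 4 (mod 9); new modulus lcm = 6435.
    Write x = 125 + 715·t and substitute into x ≡ 4 (mod 9): 715·t ≡ 4 − 125 = -121 (mod 9).
    Reduce coefficients mod 9: 4·t ≡ 5 (mod 9).
    The inverse of 4 mod 9 is 7 (since 4·7 = 28 = 3·9 + 1), so t ≡ 7·5 = 35 ≡ 8 (mod 9).
    Then x = 125 + 715·8 = 5845, valid modulo lcm(715, 9) = 6435: x ≡ 5845 (mod 6435).
Verify against each original: 5845 mod 5 = 0, 5845 mod 13 = 8, 5845 mod 11 = 4, 5845 mod 9 = 4.

x ≡ 5845 (mod 6435).


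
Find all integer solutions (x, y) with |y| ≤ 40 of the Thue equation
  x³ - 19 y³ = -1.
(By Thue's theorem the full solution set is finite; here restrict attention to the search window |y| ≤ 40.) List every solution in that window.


The equation is x³ - 19y³ = -1. For fixed y, x³ = 19·y³ − 1, so a solution requires the RHS to be a perfect cube.
Strategy: iterate y from -40 to 40, compute RHS = 19·y³ − 1, and check whether it is a (positive or negative) perfect cube.
Check small values of y:
  y = 0: RHS = -1 = (-1)³ ⇒ x = -1 works.
  y = 1: RHS = 18 is not a perfect cube.
  y = -1: RHS = -20 is not a perfect cube.
  y = 2: RHS = 151 is not a perfect cube.
  y = -2: RHS = -153 is not a perfect cube.
  y = 3: RHS = 512 = (8)³ ⇒ x = 8 works.
  y = -3: RHS = -514 is not a perfect cube.
Continuing the search up to |y| = 40 finds no further solutions beyond those listed.
Collected solutions: (-1, 0), (8, 3).

Solutions (with |y| ≤ 40): (-1, 0), (8, 3).


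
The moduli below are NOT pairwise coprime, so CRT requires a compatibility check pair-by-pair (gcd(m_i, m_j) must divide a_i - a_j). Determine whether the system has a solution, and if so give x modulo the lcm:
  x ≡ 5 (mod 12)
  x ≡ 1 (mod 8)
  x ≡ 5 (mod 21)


Moduli 12, 8, 21 are not pairwise coprime, so CRT works modulo lcm(m_i) when all pairwise compatibility conditions hold.
Pairwise compatibility: gcd(m_i, m_j) must divide a_i - a_j for every pair.
Merge one congruence at a time:
  Start: x ≡ 5 (mod 12).
  Combine with x ≡ 1 (mod 8): gcd(12, 8) = 4; 1 - 5 = -4, which IS divisible by 4, so compatible.
    Write x = 5 + 12·t and substitute into x ≡ 1 (mod 8): 12·t ≡ 1 − 5 = -4 (mod 8).
    Divide the congruence (and modulus) by g = 4: 3·t ≡ -1 (mod 2).
    Reduce coefficients mod 2: 1·t ≡ 1 (mod 2).
    So t ≡ 1 (mod 2).
    Then x = 5 + 12·1 = 17, valid modulo lcm(12, 8) = 24: x ≡ 17 (mod 24).
  Combine with x ≡ 5 (mod 21): gcd(24, 21) = 3; 5 - 17 = -12, which IS divisible by 3, so compatible.
    Write x = 17 + 24·t and substitute into x ≡ 5 (mod 21): 24·t ≡ 5 − 17 = -12 (mod 21).
    Divide the congruence (and modulus) by g = 3: 8·t ≡ -4 (mod 7).
    Reduce coefficients mod 7: 1·t ≡ 3 (mod 7).
    So t ≡ 3 (mod 7).
    Then x = 17 + 24·3 = 89, valid modulo lcm(24, 21) = 168: x ≡ 89 (mod 168).
Verify: 89 mod 12 = 5, 89 mod 8 = 1, 89 mod 21 = 5.

x ≡ 89 (mod 168).


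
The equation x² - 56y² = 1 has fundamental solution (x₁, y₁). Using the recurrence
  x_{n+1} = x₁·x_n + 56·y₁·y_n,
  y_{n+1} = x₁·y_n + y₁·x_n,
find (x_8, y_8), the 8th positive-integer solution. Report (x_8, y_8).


Step 1: Find the fundamental solution (x₁, y₁) of x² - 56y² = 1.
  Expand √56 as a continued fraction. a₀ = ⌊√56⌋ = 7; iterate m_{k+1} = d_k·a_k − m_k, d_{k+1} = (56 − m_{k+1}²)/d_k, a_{k+1} = ⌊(a₀ + m_{k+1})/d_{k+1}⌋ (starting m₀ = 0, d₀ = 1), with convergents p_k = a_k·p_{k-1} + p_{k-2}, q_k = a_k·q_{k-1} + q_{k-2} (p₋₁ = 1, q₋₁ = 0):
  k = 0: a₀ = 7; p₀/q₀ = 7/1; p₀² − 56·q₀² = 49 − 56 = -7.
  k = 1: m = 7, d = 7, a = ⌊(7 + 7)/7⌋ = 2; p/q = (2·7 + 1)/(2·1 + 0) = 15/2; p² − 56·q² = 225 − 224 = 1.
  The first convergent with p² − 56·q² = 1 gives the fundamental solution (x₁, y₁) = (15, 2).
Step 2: Apply the recurrence (x_{n+1}, y_{n+1}) = (x₁x_n + 56y₁y_n, x₁y_n + y₁x_n) repeatedly.
  From (x_1, y_1) = (15, 2): x_2 = 15·15 + 56·2·2 = 449; y_2 = 15·2 + 2·15 = 60.
  From (x_2, y_2) = (449, 60): x_3 = 15·449 + 56·2·60 = 13455; y_3 = 15·60 + 2·449 = 1798.
  From (x_3, y_3) = (13455, 1798): x_4 = 15·13455 + 56·2·1798 = 403201; y_4 = 15·1798 + 2·13455 = 53880.
  From (x_4, y_4) = (403201, 53880): x_5 = 15·403201 + 56·2·53880 = 12082575; y_5 = 15·53880 + 2·403201 = 1614602.
  From (x_5, y_5) = (12082575, 1614602): x_6 = 15·12082575 + 56·2·1614602 = 362074049; y_6 = 15·1614602 + 2·12082575 = 48384180.
  From (x_6, y_6) = (362074049, 48384180): x_7 = 15·362074049 + 56·2·48384180 = 10850138895; y_7 = 15·48384180 + 2·362074049 = 1449910798.
  From (x_7, y_7) = (10850138895, 1449910798): x_8 = 15·10850138895 + 56·2·1449910798 = 325142092801; y_8 = 15·1449910798 + 2·10850138895 = 43448939760.
Step 3: Verify x_8² - 56·y_8² = 105717380511014096025601 - 105717380511014096025600 = 1 (should be 1). ✓

(x_1, y_1) = (15, 2); (x_8, y_8) = (325142092801, 43448939760).


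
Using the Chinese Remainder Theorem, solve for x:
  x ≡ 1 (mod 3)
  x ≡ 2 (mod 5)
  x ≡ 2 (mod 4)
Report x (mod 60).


Moduli 3, 5, 4 are pairwise coprime; by CRT there is a unique solution modulo M = 3 · 5 · 4 = 60.
Solve pairwise, accumulating the modulus:
  Start with x ≡ 1 (mod 3).
  Combine with x ≡ 2 (mod 5): since gcd(3, 5) = 1, we get a unique residue mod 15.
    Write x = 1 + 3·t and substitute into x ≡ 2 (mod 5): 3·t ≡ 2 − 1 = 1 (mod 5).
    The inverse of 3 mod 5 is 2 (since 3·2 = 6 = 1·5 + 1), so t ≡ 2·1 = 2 ≡ 2 (mod 5).
    Then x = 1 + 3·2 = 7, valid modulo lcm(3, 5) = 15: x ≡ 7 (mod 15).
  Combine with x ≡ 2 (mod 4): since gcd(15, 4) = 1, we get a unique residue mod 60.
    Write x = 7 + 15·t and substitute into x ≡ 2 (mod 4): 15·t ≡ 2 − 7 = -5 (mod 4).
    Reduce coefficients mod 4: 3·t ≡ 3 (mod 4).
    The inverse of 3 mod 4 is 3 (since 3·3 = 9 = 2·4 + 1), so t ≡ 3·3 = 9 ≡ 1 (mod 4).
    Then x = 7 + 15·1 = 22, valid modulo lcm(15, 4) = 60: x ≡ 22 (mod 60).
Verify: 22 mod 3 = 1 ✓, 22 mod 5 = 2 ✓, 22 mod 4 = 2 ✓.

x ≡ 22 (mod 60).


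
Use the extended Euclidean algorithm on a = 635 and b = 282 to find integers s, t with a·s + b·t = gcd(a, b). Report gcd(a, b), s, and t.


Euclidean algorithm on (635, 282) — divide until remainder is 0:
  635 = 2 · 282 + 71
  282 = 3 · 71 + 69
  71 = 1 · 69 + 2
  69 = 34 · 2 + 1
  2 = 2 · 1 + 0
gcd(635, 282) = 1.
Track Bezout coefficients alongside the remainders: start with r₀ = 635 = a·1 + b·0 (s = 1, t = 0) and r₁ = 282 = a·0 + b·1 (s = 0, t = 1); each new remainder r_{k+1} = r_{k-1} − q_k·r_k inherits s_{k+1} = s_{k-1} − q_k·s_k, t_{k+1} = t_{k-1} − q_k·t_k, so r_k = a·s_k + b·t_k at every step:
  q = 2: r = 71, s = 1 − 2·0 = 1, t = 0 − 2·1 = -2  (check: 635·1 + 282·(-2) = 71)
  q = 3: r = 69, s = 0 − 3·1 = -3, t = 1 − 3·(-2) = 7  (check: 635·(-3) + 282·7 = 69)
  q = 1: r = 2, s = 1 − 1·(-3) = 4, t = -2 − 1·7 = -9  (check: 635·4 + 282·(-9) = 2)
  q = 34: r = 1, s = -3 − 34·4 = -139, t = 7 − 34·(-9) = 313  (check: 635·(-139) + 282·313 = 1)
The row with r = 1 (the gcd) gives the Bezout coefficients s = -139, t = 313.
Result: 635 · (-139) + 282 · (313) = 1.

gcd(635, 282) = 1; s = -139, t = 313 (check: 635·(-139) + 282·313 = 1).


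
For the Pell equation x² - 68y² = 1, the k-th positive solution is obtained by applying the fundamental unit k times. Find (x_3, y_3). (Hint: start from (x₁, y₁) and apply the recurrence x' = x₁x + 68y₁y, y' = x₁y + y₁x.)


Step 1: Find the fundamental solution (x₁, y₁) of x² - 68y² = 1.
  Expand √68 as a continued fraction. a₀ = ⌊√68⌋ = 8; iterate m_{k+1} = d_k·a_k − m_k, d_{k+1} = (68 − m_{k+1}²)/d_k, a_{k+1} = ⌊(a₀ + m_{k+1})/d_{k+1}⌋ (starting m₀ = 0, d₀ = 1), with convergents p_k = a_k·p_{k-1} + p_{k-2}, q_k = a_k·q_{k-1} + q_{k-2} (p₋₁ = 1, q₋₁ = 0):
  k = 0: a₀ = 8; p₀/q₀ = 8/1; p₀² − 68·q₀² = 64 − 68 = -4.
  k = 1: m = 8, d = 4, a = ⌊(8 + 8)/4⌋ = 4; p/q = (4·8 + 1)/(4·1 + 0) = 33/4; p² − 68·q² = 1089 − 1088 = 1.
  The first convergent with p² − 68·q² = 1 gives the fundamental solution (x₁, y₁) = (33, 4).
Step 2: Apply the recurrence (x_{n+1}, y_{n+1}) = (x₁x_n + 68y₁y_n, x₁y_n + y₁x_n) repeatedly.
  From (x_1, y_1) = (33, 4): x_2 = 33·33 + 68·4·4 = 2177; y_2 = 33·4 + 4·33 = 264.
  From (x_2, y_2) = (2177, 264): x_3 = 33·2177 + 68·4·264 = 143649; y_3 = 33·264 + 4·2177 = 17420.
Step 3: Verify x_3² - 68·y_3² = 20635035201 - 20635035200 = 1 (should be 1). ✓

(x_1, y_1) = (33, 4); (x_3, y_3) = (143649, 17420).


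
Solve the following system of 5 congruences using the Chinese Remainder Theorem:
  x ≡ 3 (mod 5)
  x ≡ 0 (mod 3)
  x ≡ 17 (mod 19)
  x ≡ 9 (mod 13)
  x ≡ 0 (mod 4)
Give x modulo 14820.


Product of moduli M = 5 · 3 · 19 · 13 · 4 = 14820.
Merge one congruence at a time:
  Start: x ≡ 3 (mod 5).
  Combine with x ≡ 0 (mod 3); new modulus lcm = 15.
    Write x = 3 + 5·t and substitute into x ≡ 0 (mod 3): 5·t ≡ 0 − 3 = -3 (mod 3).
    Reduce coefficients mod 3: 2·t ≡ 0 (mod 3).
    The inverse of 2 mod 3 is 2 (since 2·2 = 4 = 1·3 + 1), so t ≡ 2·0 = 0 ≡ 0 (mod 3).
    Then x = 3 + 5·0 = 3, valid modulo lcm(5, 3) = 15: x ≡ 3 (mod 15).
  Combine with x ≡ 17 (mod 19); new modulus lcm = 285.
    Write x = 3 + 15·t and substitute into x ≡ 17 (mod 19): 15·t ≡ 17 − 3 = 14 (mod 19).
    The inverse of 15 mod 19 is 14 (since 15·14 = 210 = 11·19 + 1), so t ≡ 14·14 = 196 ≡ 6 (mod 19).
    Then x = 3 + 15·6 = 93, valid modulo lcm(15, 19) = 285: x ≡ 93 (mod 285).
  Combine with x ≡ 9 (mod 13); new modulus lcm = 3705.
    Write x = 93 + 285·t and substitute into x ≡ 9 (mod 13): 285·t ≡ 9 − 93 = -84 (mod 13).
    Reduce coefficients mod 13: 12·t ≡ 7 (mod 13).
    The inverse of 12 mod 13 is 12 (since 12·12 = 144 = 11·13 + 1), so t ≡ 12·7 = 84 ≡ 6 (mod 13).
    Then x = 93 + 285·6 = 1803, valid modulo lcm(285, 13) = 3705: x ≡ 1803 (mod 3705).
  Combine with x ≡ 0 (mod 4); new modulus lcm = 14820.
    Write x = 1803 + 3705·t and substitute into x ≡ 0 (mod 4): 3705·t ≡ 0 − 1803 = -1803 (mod 4).
    Reduce coefficients mod 4: 1·t ≡ 1 (mod 4).
    So t ≡ 1 (mod 4).
    Then x = 1803 + 3705·1 = 5508, valid modulo lcm(3705, 4) = 14820: x ≡ 5508 (mod 14820).
Verify against each original: 5508 mod 5 = 3, 5508 mod 3 = 0, 5508 mod 19 = 17, 5508 mod 13 = 9, 5508 mod 4 = 0.

x ≡ 5508 (mod 14820).


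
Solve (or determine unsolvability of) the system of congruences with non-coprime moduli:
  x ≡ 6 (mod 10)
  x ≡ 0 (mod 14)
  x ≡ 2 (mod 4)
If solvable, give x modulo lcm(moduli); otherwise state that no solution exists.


Moduli 10, 14, 4 are not pairwise coprime, so CRT works modulo lcm(m_i) when all pairwise compatibility conditions hold.
Pairwise compatibility: gcd(m_i, m_j) must divide a_i - a_j for every pair.
Merge one congruence at a time:
  Start: x ≡ 6 (mod 10).
  Combine with x ≡ 0 (mod 14): gcd(10, 14) = 2; 0 - 6 = -6, which IS divisible by 2, so compatible.
    Write x = 6 + 10·t and substitute into x ≡ 0 (mod 14): 10·t ≡ 0 − 6 = -6 (mod 14).
    Divide the congruence (and modulus) by g = 2: 5·t ≡ -3 (mod 7).
    Reduce coefficients mod 7: 5·t ≡ 4 (mod 7).
    The inverse of 5 mod 7 is 3 (since 5·3 = 15 = 2·7 + 1), so t ≡ 3·4 = 12 ≡ 5 (mod 7).
    Then x = 6 + 10·5 = 56, valid modulo lcm(10, 14) = 70: x ≡ 56 (mod 70).
  Combine with x ≡ 2 (mod 4): gcd(70, 4) = 2; 2 - 56 = -54, which IS divisible by 2, so compatible.
    Write x = 56 + 70·t and substitute into x ≡ 2 (mod 4): 70·t ≡ 2 − 56 = -54 (mod 4).
    Divide the congruence (and modulus) by g = 2: 35·t ≡ -27 (mod 2).
    Reduce coefficients mod 2: 1·t ≡ 1 (mod 2).
    So t ≡ 1 (mod 2).
    Then x = 56 + 70·1 = 126, valid modulo lcm(70, 4) = 140: x ≡ 126 (mod 140).
Verify: 126 mod 10 = 6, 126 mod 14 = 0, 126 mod 4 = 2.

x ≡ 126 (mod 140).


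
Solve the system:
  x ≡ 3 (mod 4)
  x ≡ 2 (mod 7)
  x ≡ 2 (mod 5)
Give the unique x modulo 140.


Moduli 4, 7, 5 are pairwise coprime; by CRT there is a unique solution modulo M = 4 · 7 · 5 = 140.
Solve pairwise, accumulating the modulus:
  Start with x ≡ 3 (mod 4).
  Combine with x ≡ 2 (mod 7): since gcd(4, 7) = 1, we get a unique residue mod 28.
    Write x = 3 + 4·t and substitute into x ≡ 2 (mod 7): 4·t ≡ 2 − 3 = -1 (mod 7).
    Reduce coefficients mod 7: 4·t ≡ 6 (mod 7).
    The inverse of 4 mod 7 is 2 (since 4·2 = 8 = 1·7 + 1), so t ≡ 2·6 = 12 ≡ 5 (mod 7).
    Then x = 3 + 4·5 = 23, valid modulo lcm(4, 7) = 28: x ≡ 23 (mod 28).
  Combine with x ≡ 2 (mod 5): since gcd(28, 5) = 1, we get a unique residue mod 140.
    Write x = 23 + 28·t and substitute into x ≡ 2 (mod 5): 28·t ≡ 2 − 23 = -21 (mod 5).
    Reduce coefficients mod 5: 3·t ≡ 4 (mod 5).
    The inverse of 3 mod 5 is 2 (since 3·2 = 6 = 1·5 + 1), so t ≡ 2·4 = 8 ≡ 3 (mod 5).
    Then x = 23 + 28·3 = 107, valid modulo lcm(28, 5) = 140: x ≡ 107 (mod 140).
Verify: 107 mod 4 = 3 ✓, 107 mod 7 = 2 ✓, 107 mod 5 = 2 ✓.

x ≡ 107 (mod 140).


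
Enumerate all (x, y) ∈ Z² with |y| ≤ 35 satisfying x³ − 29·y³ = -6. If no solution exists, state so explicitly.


The equation is x³ - 29y³ = -6. For fixed y, x³ = 29·y³ − 6, so a solution requires the RHS to be a perfect cube.
Strategy: iterate y from -35 to 35, compute RHS = 29·y³ − 6, and check whether it is a (positive or negative) perfect cube.
Check small values of y:
  y = 0: RHS = -6 is not a perfect cube.
  y = 1: RHS = 23 is not a perfect cube.
  y = -1: RHS = -35 is not a perfect cube.
  y = 2: RHS = 226 is not a perfect cube.
  y = -2: RHS = -238 is not a perfect cube.
  y = 3: RHS = 777 is not a perfect cube.
  y = -3: RHS = -789 is not a perfect cube.
Continuing the search up to |y| = 35 finds no solutions either.
No (x, y) in the scanned range satisfies the equation.

No integer solutions with |y| ≤ 35.


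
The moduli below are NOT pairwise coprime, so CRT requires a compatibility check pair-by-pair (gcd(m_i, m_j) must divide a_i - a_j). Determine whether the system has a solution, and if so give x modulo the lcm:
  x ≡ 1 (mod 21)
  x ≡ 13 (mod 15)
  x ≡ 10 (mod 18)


Moduli 21, 15, 18 are not pairwise coprime, so CRT works modulo lcm(m_i) when all pairwise compatibility conditions hold.
Pairwise compatibility: gcd(m_i, m_j) must divide a_i - a_j for every pair.
Merge one congruence at a time:
  Start: x ≡ 1 (mod 21).
  Combine with x ≡ 13 (mod 15): gcd(21, 15) = 3; 13 - 1 = 12, which IS divisible by 3, so compatible.
    Write x = 1 + 21·t and substitute into x ≡ 13 (mod 15): 21·t ≡ 13 − 1 = 12 (mod 15).
    Divide the congruence (and modulus) by g = 3: 7·t ≡ 4 (mod 5).
    Reduce coefficients mod 5: 2·t ≡ 4 (mod 5).
    The inverse of 2 mod 5 is 3 (since 2·3 = 6 = 1·5 + 1), so t ≡ 3·4 = 12 ≡ 2 (mod 5).
    Then x = 1 + 21·2 = 43, valid modulo lcm(21, 15) = 105: x ≡ 43 (mod 105).
  Combine with x ≡ 10 (mod 18): gcd(105, 18) = 3; 10 - 43 = -33, which IS divisible by 3, so compatible.
    Write x = 43 + 105·t and substitute into x ≡ 10 (mod 18): 105·t ≡ 10 − 43 = -33 (mod 18).
    Divide the congruence (and modulus) by g = 3: 35·t ≡ -11 (mod 6).
    Reduce coefficients mod 6: 5·t ≡ 1 (mod 6).
    The inverse of 5 mod 6 is 5 (since 5·5 = 25 = 4·6 + 1), so t ≡ 5·1 = 5 ≡ 5 (mod 6).
    Then x = 43 + 105·5 = 568, valid modulo lcm(105, 18) = 630: x ≡ 568 (mod 630).
Verify: 568 mod 21 = 1, 568 mod 15 = 13, 568 mod 18 = 10.

x ≡ 568 (mod 630).


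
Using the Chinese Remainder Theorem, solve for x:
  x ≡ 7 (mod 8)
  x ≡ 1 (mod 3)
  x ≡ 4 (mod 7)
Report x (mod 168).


Moduli 8, 3, 7 are pairwise coprime; by CRT there is a unique solution modulo M = 8 · 3 · 7 = 168.
Solve pairwise, accumulating the modulus:
  Start with x ≡ 7 (mod 8).
  Combine with x ≡ 1 (mod 3): since gcd(8, 3) = 1, we get a unique residue mod 24.
    Write x = 7 + 8·t and substitute into x ≡ 1 (mod 3): 8·t ≡ 1 − 7 = -6 (mod 3).
    Reduce coefficients mod 3: 2·t ≡ 0 (mod 3).
    The inverse of 2 mod 3 is 2 (since 2·2 = 4 = 1·3 + 1), so t ≡ 2·0 = 0 ≡ 0 (mod 3).
    Then x = 7 + 8·0 = 7, valid modulo lcm(8, 3) = 24: x ≡ 7 (mod 24).
  Combine with x ≡ 4 (mod 7): since gcd(24, 7) = 1, we get a unique residue mod 168.
    Write x = 7 + 24·t and substitute into x ≡ 4 (mod 7): 24·t ≡ 4 − 7 = -3 (mod 7).
    Reduce coefficients mod 7: 3·t ≡ 4 (mod 7).
    The inverse of 3 mod 7 is 5 (since 3·5 = 15 = 2·7 + 1), so t ≡ 5·4 = 20 ≡ 6 (mod 7).
    Then x = 7 + 24·6 = 151, valid modulo lcm(24, 7) = 168: x ≡ 151 (mod 168).
Verify: 151 mod 8 = 7 ✓, 151 mod 3 = 1 ✓, 151 mod 7 = 4 ✓.

x ≡ 151 (mod 168).


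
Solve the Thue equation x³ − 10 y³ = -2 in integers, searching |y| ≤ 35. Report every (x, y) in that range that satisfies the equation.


The equation is x³ - 10y³ = -2. For fixed y, x³ = 10·y³ − 2, so a solution requires the RHS to be a perfect cube.
Strategy: iterate y from -35 to 35, compute RHS = 10·y³ − 2, and check whether it is a (positive or negative) perfect cube.
Check small values of y:
  y = 0: RHS = -2 is not a perfect cube.
  y = 1: RHS = 8 = (2)³ ⇒ x = 2 works.
  y = -1: RHS = -12 is not a perfect cube.
  y = 2: RHS = 78 is not a perfect cube.
  y = -2: RHS = -82 is not a perfect cube.
  y = 3: RHS = 268 is not a perfect cube.
  y = -3: RHS = -272 is not a perfect cube.
Continuing the search up to |y| = 35 finds no further solutions beyond those listed.
Collected solutions: (2, 1).

Solutions (with |y| ≤ 35): (2, 1).


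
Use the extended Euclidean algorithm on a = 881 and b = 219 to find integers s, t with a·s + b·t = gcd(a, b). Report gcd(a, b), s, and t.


Euclidean algorithm on (881, 219) — divide until remainder is 0:
  881 = 4 · 219 + 5
  219 = 43 · 5 + 4
  5 = 1 · 4 + 1
  4 = 4 · 1 + 0
gcd(881, 219) = 1.
Track Bezout coefficients alongside the remainders: start with r₀ = 881 = a·1 + b·0 (s = 1, t = 0) and r₁ = 219 = a·0 + b·1 (s = 0, t = 1); each new remainder r_{k+1} = r_{k-1} − q_k·r_k inherits s_{k+1} = s_{k-1} − q_k·s_k, t_{k+1} = t_{k-1} − q_k·t_k, so r_k = a·s_k + b·t_k at every step:
  q = 4: r = 5, s = 1 − 4·0 = 1, t = 0 − 4·1 = -4  (check: 881·1 + 219·(-4) = 5)
  q = 43: r = 4, s = 0 − 43·1 = -43, t = 1 − 43·(-4) = 173  (check: 881·(-43) + 219·173 = 4)
  q = 1: r = 1, s = 1 − 1·(-43) = 44, t = -4 − 1·173 = -177  (check: 881·44 + 219·(-177) = 1)
The row with r = 1 (the gcd) gives the Bezout coefficients s = 44, t = -177.
Result: 881 · (44) + 219 · (-177) = 1.

gcd(881, 219) = 1; s = 44, t = -177 (check: 881·44 + 219·(-177) = 1).


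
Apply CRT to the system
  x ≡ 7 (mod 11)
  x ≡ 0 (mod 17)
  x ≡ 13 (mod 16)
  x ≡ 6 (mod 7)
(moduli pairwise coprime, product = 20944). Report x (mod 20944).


Product of moduli M = 11 · 17 · 16 · 7 = 20944.
Merge one congruence at a time:
  Start: x ≡ 7 (mod 11).
  Combine with x ≡ 0 (mod 17); new modulus lcm = 187.
    Write x = 7 + 11·t and substitute into x ≡ 0 (mod 17): 11·t ≡ 0 − 7 = -7 (mod 17).
    Reduce coefficients mod 17: 11·t ≡ 10 (mod 17).
    The inverse of 11 mod 17 is 14 (since 11·14 = 154 = 9·17 + 1), so t ≡ 14·10 = 140 ≡ 4 (mod 17).
    Then x = 7 + 11·4 = 51, valid modulo lcm(11, 17) = 187: x ≡ 51 (mod 187).
  Combine with x ≡ 13 (mod 16); new modulus lcm = 2992.
    Write x = 51 + 187·t and substitute into x ≡ 13 (mod 16): 187·t ≡ 13 − 51 = -38 (mod 16).
    Reduce coefficients mod 16: 11·t ≡ 10 (mod 16).
    The inverse of 11 mod 16 is 3 (since 11·3 = 33 = 2·16 + 1), so t ≡ 3·10 = 30 ≡ 14 (mod 16).
    Then x = 51 + 187·14 = 2669, valid modulo lcm(187, 16) = 2992: x ≡ 2669 (mod 2992).
  Combine with x ≡ 6 (mod 7); new modulus lcm = 20944.
    Write x = 2669 + 2992·t and substitute into x ≡ 6 (mod 7): 2992·t ≡ 6 − 2669 = -2663 (mod 7).
    Reduce coefficients mod 7: 3·t ≡ 4 (mod 7).
    The inverse of 3 mod 7 is 5 (since 3·5 = 15 = 2·7 + 1), so t ≡ 5·4 = 20 ≡ 6 (mod 7).
    Then x = 2669 + 2992·6 = 20621, valid modulo lcm(2992, 7) = 20944: x ≡ 20621 (mod 20944).
Verify against each original: 20621 mod 11 = 7, 20621 mod 17 = 0, 20621 mod 16 = 13, 20621 mod 7 = 6.

x ≡ 20621 (mod 20944).


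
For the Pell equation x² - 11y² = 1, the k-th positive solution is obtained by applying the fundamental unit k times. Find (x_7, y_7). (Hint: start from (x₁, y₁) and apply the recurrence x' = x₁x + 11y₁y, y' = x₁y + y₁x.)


Step 1: Find the fundamental solution (x₁, y₁) of x² - 11y² = 1.
  Expand √11 as a continued fraction. a₀ = ⌊√11⌋ = 3; iterate m_{k+1} = d_k·a_k − m_k, d_{k+1} = (11 − m_{k+1}²)/d_k, a_{k+1} = ⌊(a₀ + m_{k+1})/d_{k+1}⌋ (starting m₀ = 0, d₀ = 1), with convergents p_k = a_k·p_{k-1} + p_{k-2}, q_k = a_k·q_{k-1} + q_{k-2} (p₋₁ = 1, q₋₁ = 0):
  k = 0: a₀ = 3; p₀/q₀ = 3/1; p₀² − 11·q₀² = 9 − 11 = -2.
  k = 1: m = 3, d = 2, a = ⌊(3 + 3)/2⌋ = 3; p/q = (3·3 + 1)/(3·1 + 0) = 10/3; p² − 11·q² = 100 − 99 = 1.
  The first convergent with p² − 11·q² = 1 gives the fundamental solution (x₁, y₁) = (10, 3).
Step 2: Apply the recurrence (x_{n+1}, y_{n+1}) = (x₁x_n + 11y₁y_n, x₁y_n + y₁x_n) repeatedly.
  From (x_1, y_1) = (10, 3): x_2 = 10·10 + 11·3·3 = 199; y_2 = 10·3 + 3·10 = 60.
  From (x_2, y_2) = (199, 60): x_3 = 10·199 + 11·3·60 = 3970; y_3 = 10·60 + 3·199 = 1197.
  From (x_3, y_3) = (3970, 1197): x_4 = 10·3970 + 11·3·1197 = 79201; y_4 = 10·1197 + 3·3970 = 23880.
  From (x_4, y_4) = (79201, 23880): x_5 = 10·79201 + 11·3·23880 = 1580050; y_5 = 10·23880 + 3·79201 = 476403.
  From (x_5, y_5) = (1580050, 476403): x_6 = 10·1580050 + 11·3·476403 = 31521799; y_6 = 10·476403 + 3·1580050 = 9504180.
  From (x_6, y_6) = (31521799, 9504180): x_7 = 10·31521799 + 11·3·9504180 = 628855930; y_7 = 10·9504180 + 3·31521799 = 189607197.
Step 3: Verify x_7² - 11·y_7² = 395459780696164900 - 395459780696164899 = 1 (should be 1). ✓

(x_1, y_1) = (10, 3); (x_7, y_7) = (628855930, 189607197).


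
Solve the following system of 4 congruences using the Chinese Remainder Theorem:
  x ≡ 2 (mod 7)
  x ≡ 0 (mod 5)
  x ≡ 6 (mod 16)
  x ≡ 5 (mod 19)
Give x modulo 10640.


Product of moduli M = 7 · 5 · 16 · 19 = 10640.
Merge one congruence at a time:
  Start: x ≡ 2 (mod 7).
  Combine with x ≡ 0 (mod 5); new modulus lcm = 35.
    Write x = 2 + 7·t and substitute into x ≡ 0 (mod 5): 7·t ≡ 0 − 2 = -2 (mod 5).
    Reduce coefficients mod 5: 2·t ≡ 3 (mod 5).
    The inverse of 2 mod 5 is 3 (since 2·3 = 6 = 1·5 + 1), so t ≡ 3·3 = 9 ≡ 4 (mod 5).
    Then x = 2 + 7·4 = 30, valid modulo lcm(7, 5) = 35: x ≡ 30 (mod 35).
  Combine with x ≡ 6 (mod 16); new modulus lcm = 560.
    Write x = 30 + 35·t and substitute into x ≡ 6 (mod 16): 35·t ≡ 6 − 30 = -24 (mod 16).
    Reduce coefficients mod 16: 3·t ≡ 8 (mod 16).
    The inverse of 3 mod 16 is 11 (since 3·11 = 33 = 2·16 + 1), so t ≡ 11·8 = 88 ≡ 8 (mod 16).
    Then x = 30 + 35·8 = 310, valid modulo lcm(35, 16) = 560: x ≡ 310 (mod 560).
  Combine with x ≡ 5 (mod 19); new modulus lcm = 10640.
    Write x = 310 + 560·t and substitute into x ≡ 5 (mod 19): 560·t ≡ 5 − 310 = -305 (mod 19).
    Reduce coefficients mod 19: 9·t ≡ 18 (mod 19).
    The inverse of 9 mod 19 is 17 (since 9·17 = 153 = 8·19 + 1), so t ≡ 17·18 = 306 ≡ 2 (mod 19).
    Then x = 310 + 560·2 = 1430, valid modulo lcm(560, 19) = 10640: x ≡ 1430 (mod 10640).
Verify against each original: 1430 mod 7 = 2, 1430 mod 5 = 0, 1430 mod 16 = 6, 1430 mod 19 = 5.

x ≡ 1430 (mod 10640).


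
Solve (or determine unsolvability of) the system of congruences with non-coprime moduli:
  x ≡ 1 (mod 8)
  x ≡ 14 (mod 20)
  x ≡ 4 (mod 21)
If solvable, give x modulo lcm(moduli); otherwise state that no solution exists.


Moduli 8, 20, 21 are not pairwise coprime, so CRT works modulo lcm(m_i) when all pairwise compatibility conditions hold.
Pairwise compatibility: gcd(m_i, m_j) must divide a_i - a_j for every pair.
Merge one congruence at a time:
  Start: x ≡ 1 (mod 8).
  Combine with x ≡ 14 (mod 20): gcd(8, 20) = 4, and 14 - 1 = 13 is NOT divisible by 4.
    ⇒ system is inconsistent (no integer solution).

No solution (the system is inconsistent).


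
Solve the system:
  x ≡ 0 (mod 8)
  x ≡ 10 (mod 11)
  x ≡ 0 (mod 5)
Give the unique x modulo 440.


Moduli 8, 11, 5 are pairwise coprime; by CRT there is a unique solution modulo M = 8 · 11 · 5 = 440.
Solve pairwise, accumulating the modulus:
  Start with x ≡ 0 (mod 8).
  Combine with x ≡ 10 (mod 11): since gcd(8, 11) = 1, we get a unique residue mod 88.
    Write x = 0 + 8·t and substitute into x ≡ 10 (mod 11): 8·t ≡ 10 − 0 = 10 (mod 11).
    The inverse of 8 mod 11 is 7 (since 8·7 = 56 = 5·11 + 1), so t ≡ 7·10 = 70 ≡ 4 (mod 11).
    Then x = 0 + 8·4 = 32, valid modulo lcm(8, 11) = 88: x ≡ 32 (mod 88).
  Combine with x ≡ 0 (mod 5): since gcd(88, 5) = 1, we get a unique residue mod 440.
    Write x = 32 + 88·t and substitute into x ≡ 0 (mod 5): 88·t ≡ 0 − 32 = -32 (mod 5).
    Reduce coefficients mod 5: 3·t ≡ 3 (mod 5).
    The inverse of 3 mod 5 is 2 (since 3·2 = 6 = 1·5 + 1), so t ≡ 2·3 = 6 ≡ 1 (mod 5).
    Then x = 32 + 88·1 = 120, valid modulo lcm(88, 5) = 440: x ≡ 120 (mod 440).
Verify: 120 mod 8 = 0 ✓, 120 mod 11 = 10 ✓, 120 mod 5 = 0 ✓.

x ≡ 120 (mod 440).


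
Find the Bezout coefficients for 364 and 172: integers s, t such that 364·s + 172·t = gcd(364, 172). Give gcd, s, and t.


Euclidean algorithm on (364, 172) — divide until remainder is 0:
  364 = 2 · 172 + 20
  172 = 8 · 20 + 12
  20 = 1 · 12 + 8
  12 = 1 · 8 + 4
  8 = 2 · 4 + 0
gcd(364, 172) = 4.
Track Bezout coefficients alongside the remainders: start with r₀ = 364 = a·1 + b·0 (s = 1, t = 0) and r₁ = 172 = a·0 + b·1 (s = 0, t = 1); each new remainder r_{k+1} = r_{k-1} − q_k·r_k inherits s_{k+1} = s_{k-1} − q_k·s_k, t_{k+1} = t_{k-1} − q_k·t_k, so r_k = a·s_k + b·t_k at every step:
  q = 2: r = 20, s = 1 − 2·0 = 1, t = 0 − 2·1 = -2  (check: 364·1 + 172·(-2) = 20)
  q = 8: r = 12, s = 0 − 8·1 = -8, t = 1 − 8·(-2) = 17  (check: 364·(-8) + 172·17 = 12)
  q = 1: r = 8, s = 1 − 1·(-8) = 9, t = -2 − 1·17 = -19  (check: 364·9 + 172·(-19) = 8)
  q = 1: r = 4, s = -8 − 1·9 = -17, t = 17 − 1·(-19) = 36  (check: 364·(-17) + 172·36 = 4)
The row with r = 4 (the gcd) gives the Bezout coefficients s = -17, t = 36.
Result: 364 · (-17) + 172 · (36) = 4.

gcd(364, 172) = 4; s = -17, t = 36 (check: 364·(-17) + 172·36 = 4).


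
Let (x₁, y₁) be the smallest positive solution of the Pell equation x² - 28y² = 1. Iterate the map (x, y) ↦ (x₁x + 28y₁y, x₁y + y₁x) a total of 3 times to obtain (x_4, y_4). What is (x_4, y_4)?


Step 1: Find the fundamental solution (x₁, y₁) of x² - 28y² = 1.
  Expand √28 as a continued fraction. a₀ = ⌊√28⌋ = 5; iterate m_{k+1} = d_k·a_k − m_k, d_{k+1} = (28 − m_{k+1}²)/d_k, a_{k+1} = ⌊(a₀ + m_{k+1})/d_{k+1}⌋ (starting m₀ = 0, d₀ = 1), with convergents p_k = a_k·p_{k-1} + p_{k-2}, q_k = a_k·q_{k-1} + q_{k-2} (p₋₁ = 1, q₋₁ = 0):
  k = 0: a₀ = 5; p₀/q₀ = 5/1; p₀² − 28·q₀² = 25 − 28 = -3.
  k = 1: m = 5, d = 3, a = ⌊(5 + 5)/3⌋ = 3; p/q = (3·5 + 1)/(3·1 + 0) = 16/3; p² − 28·q² = 256 − 252 = 4.
  k = 2: m = 4, d = 4, a = ⌊(5 + 4)/4⌋ = 2; p/q = (2·16 + 5)/(2·3 + 1) = 37/7; p² − 28·q² = 1369 − 1372 = -3.
  k = 3: m = 4, d = 3, a = ⌊(5 + 4)/3⌋ = 3; p/q = (3·37 + 16)/(3·7 + 3) = 127/24; p² − 28·q² = 16129 − 16128 = 1.
  The first convergent with p² − 28·q² = 1 gives the fundamental solution (x₁, y₁) = (127, 24).
Step 2: Apply the recurrence (x_{n+1}, y_{n+1}) = (x₁x_n + 28y₁y_n, x₁y_n + y₁x_n) repeatedly.
  From (x_1, y_1) = (127, 24): x_2 = 127·127 + 28·24·24 = 32257; y_2 = 127·24 + 24·127 = 6096.
  From (x_2, y_2) = (32257, 6096): x_3 = 127·32257 + 28·24·6096 = 8193151; y_3 = 127·6096 + 24·32257 = 1548360.
  From (x_3, y_3) = (8193151, 1548360): x_4 = 127·8193151 + 28·24·1548360 = 2081028097; y_4 = 127·1548360 + 24·8193151 = 393277344.
Step 3: Verify x_4² - 28·y_4² = 4330677940503441409 - 4330677940503441408 = 1 (should be 1). ✓

(x_1, y_1) = (127, 24); (x_4, y_4) = (2081028097, 393277344).
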